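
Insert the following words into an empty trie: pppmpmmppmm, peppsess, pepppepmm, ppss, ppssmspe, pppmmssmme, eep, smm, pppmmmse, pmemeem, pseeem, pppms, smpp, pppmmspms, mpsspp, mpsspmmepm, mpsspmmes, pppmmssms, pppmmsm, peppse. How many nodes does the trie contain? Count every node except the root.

Count nodes per top-level branch (shared prefixes stored once):
  'e'-branch (eep): 3 nodes
  'm'-branch (mpsspmmepm, mpsspmmes, mpsspp): 12 nodes
  'p'-branch (pepppepmm, peppse, peppsess, pmemeem, pppmmmse, pppmmsm, pppmmspms, pppmmssmme, pppmmssms, pppmpmmppmm, pppms, ppss, ppssmspe, pseeem): 55 nodes
  's'-branch (smm, smpp): 5 nodes
Sum: 75

75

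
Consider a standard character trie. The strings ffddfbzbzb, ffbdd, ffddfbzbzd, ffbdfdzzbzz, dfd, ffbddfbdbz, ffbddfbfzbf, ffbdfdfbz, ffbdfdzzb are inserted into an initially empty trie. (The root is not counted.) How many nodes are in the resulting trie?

36

Trie structure (* marks end of a word):
(root)
├─ d
│  └─ f
│     └─ d *
└─ f
   └─ f
      ├─ b
      │  └─ d
      │     ├─ d *
      │     │  └─ f
      │     │     └─ b
      │     │        ├─ d
      │     │        │  └─ b
      │     │        │     └─ z *
      │     │        └─ f
      │     │           └─ z
      │     │              └─ b
      │     │                 └─ f *
      │     └─ f
      │        └─ d
      │           ├─ f
      │           │  └─ b
      │           │     └─ z *
      │           └─ z
      │              └─ z
      │                 └─ b *
      │                    └─ z
      │                       └─ z *
      └─ d
         └─ d
            └─ f
               └─ b
                  └─ z
                     └─ b
                        └─ z
                           ├─ b *
                           └─ d *
Counting every labelled node above: 36.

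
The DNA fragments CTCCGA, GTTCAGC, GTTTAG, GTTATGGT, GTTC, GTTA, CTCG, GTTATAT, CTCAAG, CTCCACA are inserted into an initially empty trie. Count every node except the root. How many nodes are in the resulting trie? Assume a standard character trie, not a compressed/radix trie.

30

Count nodes per top-level branch (shared prefixes stored once):
  'C'-branch (CTCAAG, CTCCACA, CTCCGA, CTCG): 13 nodes
  'G'-branch (GTTA, GTTATAT, GTTATGGT, GTTC, GTTCAGC, GTTTAG): 17 nodes
Sum: 30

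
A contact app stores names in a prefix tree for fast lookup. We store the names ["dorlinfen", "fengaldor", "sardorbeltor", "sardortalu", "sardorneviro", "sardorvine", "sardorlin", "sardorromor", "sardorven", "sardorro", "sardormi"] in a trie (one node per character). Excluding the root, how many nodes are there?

56

Count nodes per top-level branch (shared prefixes stored once):
  'd'-branch (dorlinfen): 9 nodes
  'f'-branch (fengaldor): 9 nodes
  's'-branch (sardorbeltor, sardorlin, sardormi, sardorneviro, sardorro, sardorromor, sardortalu, sardorven, sardorvine): 38 nodes
Sum: 56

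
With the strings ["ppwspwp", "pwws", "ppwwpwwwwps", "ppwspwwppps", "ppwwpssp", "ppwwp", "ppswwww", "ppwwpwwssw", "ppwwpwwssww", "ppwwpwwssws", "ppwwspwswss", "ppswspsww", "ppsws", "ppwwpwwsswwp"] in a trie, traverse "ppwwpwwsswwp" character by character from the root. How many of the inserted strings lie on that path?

4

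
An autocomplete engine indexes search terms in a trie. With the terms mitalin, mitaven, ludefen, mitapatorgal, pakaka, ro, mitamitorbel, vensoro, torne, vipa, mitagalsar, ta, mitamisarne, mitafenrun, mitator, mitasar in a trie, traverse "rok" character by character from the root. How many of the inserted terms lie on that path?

1

Check each prefix of "rok" against the stored set — each match is an end-marker on the path.
Prefixes of the query that are stored words: "ro"
Count: 1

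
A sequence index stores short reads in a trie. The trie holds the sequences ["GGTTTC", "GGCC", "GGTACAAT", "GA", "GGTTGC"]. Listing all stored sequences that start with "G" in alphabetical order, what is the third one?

DFS of the "G" subtree visits, in order: "GA", "GGCC", "GGTACAAT", "GGTTGC", "GGTTTC"
The 3rd is GGTACAAT.

GGTACAAT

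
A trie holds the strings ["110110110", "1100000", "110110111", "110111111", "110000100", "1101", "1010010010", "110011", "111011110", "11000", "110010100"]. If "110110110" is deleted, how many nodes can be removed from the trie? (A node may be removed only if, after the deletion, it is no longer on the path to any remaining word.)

After clearing the end-marker at "110110110", prune upward until reaching a node still needed by another word.
The suffix "0" (1 node) is used only by "110110110"; the node for "11011011" still has the child "1", so pruning stops there.
Nodes removed: 1

1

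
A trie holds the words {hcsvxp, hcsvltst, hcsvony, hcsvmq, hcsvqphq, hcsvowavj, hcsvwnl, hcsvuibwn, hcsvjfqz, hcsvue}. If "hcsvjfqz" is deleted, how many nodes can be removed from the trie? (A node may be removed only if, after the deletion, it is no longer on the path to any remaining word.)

A node on "hcsvjfqz"'s path can go only if nothing else ends at it or branches off below it.
The suffix "jfqz" (4 nodes) is used only by "hcsvjfqz"; the node for "hcsv" still has the child "x", so pruning stops there.
Nodes removed: 4

4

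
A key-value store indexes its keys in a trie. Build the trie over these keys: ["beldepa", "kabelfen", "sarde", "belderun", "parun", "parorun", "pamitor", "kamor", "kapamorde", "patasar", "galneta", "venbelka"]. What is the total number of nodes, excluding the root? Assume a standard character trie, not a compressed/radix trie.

67

Trace insertions, counting only characters that open a new branch:
  "beldepa" → 7 new (b, e, l, d, e, p, a)
  "kabelfen" → 8 new (k, a, b, e, l, f, e, n)
  "sarde" → 5 new (s, a, r, d, e)
  "belderun" → prefix "belde" already present; 3 new (r, u, n)
  "parun" → 5 new (p, a, r, u, n)
  "parorun" → prefix "par" already present; 4 new (o, r, u, n)
  "pamitor" → prefix "pa" already present; 5 new (m, i, t, o, r)
  "kamor" → prefix "ka" already present; 3 new (m, o, r)
  "kapamorde" → prefix "ka" already present; 7 new (p, a, m, o, r, d, e)
  "patasar" → prefix "pa" already present; 5 new (t, a, s, a, r)
  "galneta" → 7 new (g, a, l, n, e, t, a)
  "venbelka" → 8 new (v, e, n, b, e, l, k, a)
Total nodes = 7 + 8 + 5 + 3 + 5 + 4 + 5 + 3 + 7 + 5 + 7 + 8 = 67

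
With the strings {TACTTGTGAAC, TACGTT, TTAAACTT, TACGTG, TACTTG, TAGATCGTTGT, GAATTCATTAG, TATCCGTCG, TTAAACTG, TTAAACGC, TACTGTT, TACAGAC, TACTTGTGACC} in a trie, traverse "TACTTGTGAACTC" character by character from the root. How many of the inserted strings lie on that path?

Traverse "TACTTGTGAACTC" character by character; count nodes along the way that are marked as word ends.
Prefixes of the query that are stored words: "TACTTG", "TACTTGTGAAC"
Count: 2

2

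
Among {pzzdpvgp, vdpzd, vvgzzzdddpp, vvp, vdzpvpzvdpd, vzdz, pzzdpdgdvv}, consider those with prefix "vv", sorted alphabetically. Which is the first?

Words with prefix "vv", in lexicographic order: "vvgzzzdddpp", "vvp"
The 1st is vvgzzzdddpp.

vvgzzzdddpp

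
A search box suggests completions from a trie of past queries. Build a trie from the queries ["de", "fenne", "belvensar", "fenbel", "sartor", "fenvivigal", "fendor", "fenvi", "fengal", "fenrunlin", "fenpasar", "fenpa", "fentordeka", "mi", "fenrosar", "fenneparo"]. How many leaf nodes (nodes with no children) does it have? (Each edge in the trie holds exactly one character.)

13

Leaves are exactly the stored words that no other stored word extends.
Those words: "belvensar", "de", "fenbel", "fendor", "fengal", "fenneparo", "fenpasar", "fenrosar", "fenrunlin", "fentordeka", "fenvivigal", "mi", "sartor"
Leaf count: 13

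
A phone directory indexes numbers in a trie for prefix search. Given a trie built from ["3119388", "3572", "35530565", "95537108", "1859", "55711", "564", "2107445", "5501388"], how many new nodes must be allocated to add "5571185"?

2

Walking "5571185" from the root, the first 5 characters ("55711") follow existing edges; "8" is the first miss.
So 7 − 5 = 2 new nodes.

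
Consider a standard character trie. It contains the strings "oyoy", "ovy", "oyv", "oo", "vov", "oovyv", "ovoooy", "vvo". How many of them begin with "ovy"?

1

Filter for entries beginning with "ovy":
Matches: "ovy"
Count: 1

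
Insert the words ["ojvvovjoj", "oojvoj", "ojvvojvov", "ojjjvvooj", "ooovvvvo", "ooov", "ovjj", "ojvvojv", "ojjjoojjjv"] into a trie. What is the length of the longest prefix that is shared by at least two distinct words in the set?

7

Equivalently: take the maximum, over all pairs, of their longest common prefix length.
e.g. "ojvvojv" and "ojvvojvov" share the prefix "ojvvojv" of length 7; no pair shares a longer one.
Longest shared-prefix length: 7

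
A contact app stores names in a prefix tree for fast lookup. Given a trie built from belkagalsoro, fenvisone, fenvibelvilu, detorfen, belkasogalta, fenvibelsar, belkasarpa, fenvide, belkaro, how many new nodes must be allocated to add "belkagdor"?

Walking "belkagdor" from the root, the first 6 characters ("belkag") follow existing edges; "d" is the first miss.
So 9 − 6 = 3 new nodes.

3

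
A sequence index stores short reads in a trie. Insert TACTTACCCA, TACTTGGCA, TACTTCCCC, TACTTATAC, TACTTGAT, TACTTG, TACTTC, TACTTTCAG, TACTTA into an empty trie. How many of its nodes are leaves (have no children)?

Leaves are exactly the stored words that no other stored word extends.
Those words: "TACTTACCCA", "TACTTATAC", "TACTTCCCC", "TACTTGAT", "TACTTGGCA", "TACTTTCAG"
Leaf count: 6

6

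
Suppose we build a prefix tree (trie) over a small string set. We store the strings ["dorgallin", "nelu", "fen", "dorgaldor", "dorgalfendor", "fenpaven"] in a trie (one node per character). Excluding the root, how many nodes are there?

Count nodes per top-level branch (shared prefixes stored once):
  'd'-branch (dorgaldor, dorgalfendor, dorgallin): 18 nodes
  'f'-branch (fen, fenpaven): 8 nodes
  'n'-branch (nelu): 4 nodes
Sum: 30

30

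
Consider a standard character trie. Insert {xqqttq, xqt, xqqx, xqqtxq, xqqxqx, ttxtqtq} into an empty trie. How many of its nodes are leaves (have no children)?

5

Leaves are exactly the stored words that no other stored word extends.
Those words: "ttxtqtq", "xqqttq", "xqqtxq", "xqqxqx", "xqt"
Leaf count: 5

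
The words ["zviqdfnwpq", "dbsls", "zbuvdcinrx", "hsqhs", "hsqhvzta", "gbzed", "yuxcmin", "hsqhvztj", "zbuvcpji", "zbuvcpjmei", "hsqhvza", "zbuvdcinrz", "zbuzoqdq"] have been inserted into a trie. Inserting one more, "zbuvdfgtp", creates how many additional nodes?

Walking "zbuvdfgtp" from the root, the first 5 characters ("zbuvd") follow existing edges; "f" is the first miss.
New nodes needed: |"zbuvdfgtp"| − 5 = 9 − 5 = 4.

4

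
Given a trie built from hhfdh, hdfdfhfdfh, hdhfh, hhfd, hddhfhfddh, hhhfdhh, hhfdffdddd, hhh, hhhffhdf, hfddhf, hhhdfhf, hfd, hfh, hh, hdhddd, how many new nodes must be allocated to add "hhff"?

1

Walking "hhff" from the root, the first 3 characters ("hhf") follow existing edges; "f" is the first miss.
So 4 − 3 = 1 new nodes.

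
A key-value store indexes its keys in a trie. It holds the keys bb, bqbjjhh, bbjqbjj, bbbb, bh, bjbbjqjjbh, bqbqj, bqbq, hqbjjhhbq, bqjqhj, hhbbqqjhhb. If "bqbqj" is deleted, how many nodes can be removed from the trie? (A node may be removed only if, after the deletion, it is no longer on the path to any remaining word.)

1

A node on "bqbqj"'s path can go only if nothing else ends at it or branches off below it.
The suffix "j" (1 node) is used only by "bqbqj"; "bqbq" is itself a stored word, so pruning stops there.
Nodes removed: 1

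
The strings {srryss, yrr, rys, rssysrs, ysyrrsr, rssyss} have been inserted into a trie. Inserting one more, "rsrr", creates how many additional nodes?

2

"rs" is already a path in the trie; the remaining "rr" must be added.
New nodes needed: |"rsrr"| − 2 = 4 − 2 = 2.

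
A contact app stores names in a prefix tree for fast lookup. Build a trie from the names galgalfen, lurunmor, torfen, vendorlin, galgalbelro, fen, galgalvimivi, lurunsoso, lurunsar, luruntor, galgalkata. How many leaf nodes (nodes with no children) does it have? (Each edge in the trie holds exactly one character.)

11

Leaves are exactly the stored words that no other stored word extends.
Those words: "fen", "galgalbelro", "galgalfen", "galgalkata", "galgalvimivi", "lurunmor", "lurunsar", "lurunsoso", "luruntor", "torfen", "vendorlin"
Leaf count: 11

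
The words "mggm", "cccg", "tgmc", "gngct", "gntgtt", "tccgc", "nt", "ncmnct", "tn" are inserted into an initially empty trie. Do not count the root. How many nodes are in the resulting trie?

33

Count nodes per top-level branch (shared prefixes stored once):
  'c'-branch (cccg): 4 nodes
  'g'-branch (gngct, gntgtt): 9 nodes
  'm'-branch (mggm): 4 nodes
  'n'-branch (ncmnct, nt): 7 nodes
  't'-branch (tccgc, tgmc, tn): 9 nodes
Sum: 33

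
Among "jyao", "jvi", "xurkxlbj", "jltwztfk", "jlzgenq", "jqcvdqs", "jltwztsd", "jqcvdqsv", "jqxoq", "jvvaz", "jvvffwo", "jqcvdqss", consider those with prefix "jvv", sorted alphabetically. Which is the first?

jvvaz

Words with prefix "jvv", in lexicographic order: "jvvaz", "jvvffwo"
Position 1: jvvaz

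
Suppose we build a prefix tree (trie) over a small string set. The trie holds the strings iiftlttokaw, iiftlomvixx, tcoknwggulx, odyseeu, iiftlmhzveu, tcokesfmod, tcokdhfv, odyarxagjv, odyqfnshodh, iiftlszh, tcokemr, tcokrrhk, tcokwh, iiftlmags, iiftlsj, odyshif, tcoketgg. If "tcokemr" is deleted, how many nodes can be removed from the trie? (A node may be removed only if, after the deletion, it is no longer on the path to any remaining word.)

A node on "tcokemr"'s path can go only if nothing else ends at it or branches off below it.
The suffix "mr" (2 nodes) is used only by "tcokemr"; the node for "tcoke" still has the child "s", so pruning stops there.
Nodes removed: 2

2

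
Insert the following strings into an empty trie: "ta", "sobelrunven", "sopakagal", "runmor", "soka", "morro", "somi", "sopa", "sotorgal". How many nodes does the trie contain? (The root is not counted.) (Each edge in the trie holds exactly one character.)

41

For each word, the new-node count is its length minus the longest prefix already in the trie:
  "ta" → 2 new (t, a)
  "sobelrunven" → 11 new (s, o, b, e, l, r, u, n, v, e, n)
  "sopakagal" → prefix "so" already present; 7 new (p, a, k, a, g, a, l)
  "runmor" → 6 new (r, u, n, m, o, r)
  "soka" → prefix "so" already present; 2 new (k, a)
  "morro" → 5 new (m, o, r, r, o)
  "somi" → prefix "so" already present; 2 new (m, i)
  "sopa" → prefix "sopa" already present; 0 new (none)
  "sotorgal" → prefix "so" already present; 6 new (t, o, r, g, a, l)
Total nodes = 2 + 11 + 7 + 6 + 2 + 5 + 2 + 0 + 6 = 41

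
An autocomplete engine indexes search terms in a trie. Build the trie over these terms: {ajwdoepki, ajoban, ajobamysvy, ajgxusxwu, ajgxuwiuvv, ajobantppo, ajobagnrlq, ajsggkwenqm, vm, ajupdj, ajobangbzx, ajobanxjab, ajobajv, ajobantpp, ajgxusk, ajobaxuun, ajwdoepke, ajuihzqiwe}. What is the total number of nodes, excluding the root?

For each word, the new-node count is its length minus the longest prefix already in the trie:
  "ajwdoepki" → 9 new (a, j, w, d, o, e, p, k, i)
  "ajoban" → prefix "aj" already present; 4 new (o, b, a, n)
  "ajobamysvy" → prefix "ajoba" already present; 5 new (m, y, s, v, y)
  "ajgxusxwu" → prefix "aj" already present; 7 new (g, x, u, s, x, w, u)
  "ajgxuwiuvv" → prefix "ajgxu" already present; 5 new (w, i, u, v, v)
  "ajobantppo" → prefix "ajoban" already present; 4 new (t, p, p, o)
  "ajobagnrlq" → prefix "ajoba" already present; 5 new (g, n, r, l, q)
  "ajsggkwenqm" → prefix "aj" already present; 9 new (s, g, g, k, w, e, n, q, m)
  "vm" → 2 new (v, m)
  "ajupdj" → prefix "aj" already present; 4 new (u, p, d, j)
  "ajobangbzx" → prefix "ajoban" already present; 4 new (g, b, z, x)
  "ajobanxjab" → prefix "ajoban" already present; 4 new (x, j, a, b)
  "ajobajv" → prefix "ajoba" already present; 2 new (j, v)
  "ajobantpp" → prefix "ajobantpp" already present; 0 new (none)
  "ajgxusk" → prefix "ajgxus" already present; 1 new (k)
  "ajobaxuun" → prefix "ajoba" already present; 4 new (x, u, u, n)
  "ajwdoepke" → prefix "ajwdoepk" already present; 1 new (e)
  "ajuihzqiwe" → prefix "aju" already present; 7 new (i, h, z, q, i, w, e)
Total nodes = 9 + 4 + 5 + 7 + 5 + 4 + 5 + 9 + 2 + 4 + 4 + 4 + 2 + 0 + 1 + 4 + 1 + 7 = 77

77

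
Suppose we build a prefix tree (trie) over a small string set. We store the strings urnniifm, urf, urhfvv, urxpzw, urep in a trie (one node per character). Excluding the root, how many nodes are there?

Trie structure (* marks end of a word):
(root)
└─ u
   └─ r
      ├─ e
      │  └─ p *
      ├─ f *
      ├─ h
      │  └─ f
      │     └─ v
      │        └─ v *
      ├─ n
      │  └─ n
      │     └─ i
      │        └─ i
      │           └─ f
      │              └─ m *
      └─ x
         └─ p
            └─ z
               └─ w *
Counting every labelled node above: 19.

19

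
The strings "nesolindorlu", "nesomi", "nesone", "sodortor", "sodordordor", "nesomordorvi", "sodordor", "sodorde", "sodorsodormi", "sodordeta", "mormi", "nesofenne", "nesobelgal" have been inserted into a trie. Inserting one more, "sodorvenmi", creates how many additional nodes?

5

The longest prefix of "sodorvenmi" already in the trie is "sodor" (length 5).
So 10 − 5 = 5 new nodes.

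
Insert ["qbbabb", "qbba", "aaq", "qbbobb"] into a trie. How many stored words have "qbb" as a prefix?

3

Filter for entries beginning with "qbb":
Words under "qbb": qbba, qbbabb, qbbobb
Count: 3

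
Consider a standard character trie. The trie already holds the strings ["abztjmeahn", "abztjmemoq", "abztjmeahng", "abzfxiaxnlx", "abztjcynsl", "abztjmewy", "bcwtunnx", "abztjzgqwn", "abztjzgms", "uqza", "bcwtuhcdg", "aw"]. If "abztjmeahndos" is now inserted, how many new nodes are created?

The longest prefix of "abztjmeahndos" already in the trie is "abztjmeahn" (length 10).
Each of the 3 remaining characters creates one node.

3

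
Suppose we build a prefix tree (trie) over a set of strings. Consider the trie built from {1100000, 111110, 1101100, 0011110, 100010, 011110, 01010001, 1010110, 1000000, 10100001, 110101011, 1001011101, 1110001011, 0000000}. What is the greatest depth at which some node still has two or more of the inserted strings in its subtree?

The deepest shared node is where two words last agree before diverging.
"1000000" and "100010" agree on "1000" (4 characters) before diverging; nothing deeper is shared.
Longest shared-prefix length: 4

4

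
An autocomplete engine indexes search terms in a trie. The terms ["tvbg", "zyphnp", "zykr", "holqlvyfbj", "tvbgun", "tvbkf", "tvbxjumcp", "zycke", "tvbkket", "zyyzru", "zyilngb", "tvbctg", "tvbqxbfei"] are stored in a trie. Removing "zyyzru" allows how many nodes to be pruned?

4

A node on "zyyzru"'s path can go only if nothing else ends at it or branches off below it.
The suffix "yzru" (4 nodes) is used only by "zyyzru"; the node for "zy" still has the child "p", so pruning stops there.
Nodes removed: 4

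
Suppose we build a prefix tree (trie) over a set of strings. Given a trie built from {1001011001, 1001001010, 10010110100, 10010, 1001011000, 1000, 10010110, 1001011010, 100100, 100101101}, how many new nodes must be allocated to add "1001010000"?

4

"100101" is already a path in the trie; the remaining "0000" must be added.
New nodes needed: |"1001010000"| − 6 = 10 − 6 = 4.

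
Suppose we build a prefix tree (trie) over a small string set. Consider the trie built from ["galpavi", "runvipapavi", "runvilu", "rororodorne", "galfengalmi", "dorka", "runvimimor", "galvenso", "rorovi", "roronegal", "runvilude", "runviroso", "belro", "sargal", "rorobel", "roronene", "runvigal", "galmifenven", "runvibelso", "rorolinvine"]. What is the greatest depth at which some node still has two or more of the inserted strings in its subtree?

7

Equivalently: take the maximum, over all pairs, of their longest common prefix length.
e.g. "runvilu" and "runvilude" share the prefix "runvilu" of length 7; no pair shares a longer one.
Longest shared-prefix length: 7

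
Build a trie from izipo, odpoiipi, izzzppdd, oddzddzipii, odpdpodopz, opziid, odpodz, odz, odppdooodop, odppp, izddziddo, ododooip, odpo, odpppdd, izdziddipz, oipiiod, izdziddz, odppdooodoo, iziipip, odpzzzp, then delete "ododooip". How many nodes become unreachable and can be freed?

After clearing the end-marker at "ododooip", prune upward until reaching a node still needed by another word.
The suffix "odooip" (6 nodes) is used only by "ododooip"; the node for "od" still has the child "p", so pruning stops there.
Nodes removed: 6

6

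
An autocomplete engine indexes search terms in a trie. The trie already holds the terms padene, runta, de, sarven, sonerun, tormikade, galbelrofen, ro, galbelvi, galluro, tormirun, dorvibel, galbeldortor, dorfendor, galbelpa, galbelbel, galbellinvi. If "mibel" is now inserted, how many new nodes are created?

Nothing in the trie begins with "m"; the whole of "mibel" is new.
5 − 0 = 5 new nodes.

5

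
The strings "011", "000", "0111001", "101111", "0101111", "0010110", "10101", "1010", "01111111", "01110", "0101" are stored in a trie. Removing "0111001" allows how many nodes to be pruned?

2

Walk "0111001" from the leaf back toward the root, removing each node that no remaining word uses.
The suffix "01" (2 nodes) is used only by "0111001"; "01110" is itself a stored word, so pruning stops there.
Nodes removed: 2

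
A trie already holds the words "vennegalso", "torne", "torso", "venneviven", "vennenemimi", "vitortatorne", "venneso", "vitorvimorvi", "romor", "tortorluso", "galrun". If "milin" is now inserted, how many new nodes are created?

Nothing in the trie begins with "m"; the whole of "milin" is new.
5 − 0 = 5 new nodes.

5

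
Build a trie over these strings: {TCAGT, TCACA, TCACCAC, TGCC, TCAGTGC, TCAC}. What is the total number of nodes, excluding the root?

Insert word by word; a character creates a node only if that edge doesn't already exist:
  "TCAGT" → 5 new (T, C, A, G, T)
  "TCACA" → prefix "TCA" already present; 2 new (C, A)
  "TCACCAC" → prefix "TCAC" already present; 3 new (C, A, C)
  "TGCC" → prefix "T" already present; 3 new (G, C, C)
  "TCAGTGC" → prefix "TCAGT" already present; 2 new (G, C)
  "TCAC" → prefix "TCAC" already present; 0 new (none)
Total nodes = 5 + 2 + 3 + 3 + 2 + 0 = 15

15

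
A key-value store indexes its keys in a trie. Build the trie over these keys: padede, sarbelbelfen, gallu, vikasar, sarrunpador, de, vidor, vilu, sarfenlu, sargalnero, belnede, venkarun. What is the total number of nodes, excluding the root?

71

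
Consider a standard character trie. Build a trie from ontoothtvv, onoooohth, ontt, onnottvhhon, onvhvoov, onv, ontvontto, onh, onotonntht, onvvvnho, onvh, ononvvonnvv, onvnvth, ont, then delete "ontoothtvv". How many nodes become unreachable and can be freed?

7

A node on "ontoothtvv"'s path can go only if nothing else ends at it or branches off below it.
The suffix "oothtvv" (7 nodes) is used only by "ontoothtvv"; the node for "ont" still has the child "t", so pruning stops there.
Nodes removed: 7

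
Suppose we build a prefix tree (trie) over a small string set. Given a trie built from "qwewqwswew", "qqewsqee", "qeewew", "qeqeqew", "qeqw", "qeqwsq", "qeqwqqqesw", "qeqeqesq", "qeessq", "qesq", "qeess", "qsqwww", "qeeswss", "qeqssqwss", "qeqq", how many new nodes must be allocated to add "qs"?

0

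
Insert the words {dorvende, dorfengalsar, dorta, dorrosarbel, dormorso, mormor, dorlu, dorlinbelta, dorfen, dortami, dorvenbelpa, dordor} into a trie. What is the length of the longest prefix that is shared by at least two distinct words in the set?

6

Equivalently: take the maximum, over all pairs, of their longest common prefix length.
"dorfen" and "dorfengalsar" agree on "dorfen" (6 characters) before diverging; nothing deeper is shared.
Longest shared-prefix length: 6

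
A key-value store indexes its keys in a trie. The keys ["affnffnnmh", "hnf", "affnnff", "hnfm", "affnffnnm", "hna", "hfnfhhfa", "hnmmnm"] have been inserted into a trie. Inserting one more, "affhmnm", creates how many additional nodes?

4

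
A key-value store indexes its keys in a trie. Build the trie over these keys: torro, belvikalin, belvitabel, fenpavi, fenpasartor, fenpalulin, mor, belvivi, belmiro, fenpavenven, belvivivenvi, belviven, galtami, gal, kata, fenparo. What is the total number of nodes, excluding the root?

72

For each word, the new-node count is its length minus the longest prefix already in the trie:
  "torro" → 5 new (t, o, r, r, o)
  "belvikalin" → 10 new (b, e, l, v, i, k, a, l, i, n)
  "belvitabel" → prefix "belvi" already present; 5 new (t, a, b, e, l)
  "fenpavi" → 7 new (f, e, n, p, a, v, i)
  "fenpasartor" → prefix "fenpa" already present; 6 new (s, a, r, t, o, r)
  "fenpalulin" → prefix "fenpa" already present; 5 new (l, u, l, i, n)
  "mor" → 3 new (m, o, r)
  "belvivi" → prefix "belvi" already present; 2 new (v, i)
  "belmiro" → prefix "bel" already present; 4 new (m, i, r, o)
  "fenpavenven" → prefix "fenpav" already present; 5 new (e, n, v, e, n)
  "belvivivenvi" → prefix "belvivi" already present; 5 new (v, e, n, v, i)
  "belviven" → prefix "belviv" already present; 2 new (e, n)
  "galtami" → 7 new (g, a, l, t, a, m, i)
  "gal" → prefix "gal" already present; 0 new (none)
  "kata" → 4 new (k, a, t, a)
  "fenparo" → prefix "fenpa" already present; 2 new (r, o)
Total nodes = 5 + 10 + 5 + 7 + 6 + 5 + 3 + 2 + 4 + 5 + 5 + 2 + 7 + 0 + 4 + 2 = 72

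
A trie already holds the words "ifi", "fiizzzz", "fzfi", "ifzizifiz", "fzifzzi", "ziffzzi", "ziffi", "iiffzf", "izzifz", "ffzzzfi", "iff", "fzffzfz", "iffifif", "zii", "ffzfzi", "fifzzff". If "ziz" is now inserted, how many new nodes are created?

1

Walking "ziz" from the root, the first 2 characters ("zi") follow existing edges; "z" is the first miss.
So 3 − 2 = 1 new nodes.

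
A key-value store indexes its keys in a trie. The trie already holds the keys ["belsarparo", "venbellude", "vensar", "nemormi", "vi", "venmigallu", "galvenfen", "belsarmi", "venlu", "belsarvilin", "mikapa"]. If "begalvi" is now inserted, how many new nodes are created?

Walking "begalvi" from the root, the first 2 characters ("be") follow existing edges; "g" is the first miss.
Each of the 5 remaining characters creates one node.

5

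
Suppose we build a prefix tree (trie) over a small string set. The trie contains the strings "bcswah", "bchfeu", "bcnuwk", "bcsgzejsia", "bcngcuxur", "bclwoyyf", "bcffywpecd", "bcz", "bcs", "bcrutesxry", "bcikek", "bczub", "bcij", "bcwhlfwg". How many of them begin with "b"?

Filter for entries beginning with "b":
Matches: "bcffywpecd", "bchfeu", "bcij", "bcikek", "bclwoyyf", "bcngcuxur", "bcnuwk", "bcrutesxry", "bcs", "bcsgzejsia", "bcswah", "bcwhlfwg", "bcz", "bczub"
Count: 14

14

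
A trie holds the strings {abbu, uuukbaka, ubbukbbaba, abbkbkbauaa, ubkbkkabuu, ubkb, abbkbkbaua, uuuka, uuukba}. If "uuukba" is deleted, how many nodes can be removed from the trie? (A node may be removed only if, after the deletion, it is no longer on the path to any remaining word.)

Walk "uuukba" from the leaf back toward the root, removing each node that no remaining word uses.
Every node on "uuukba" is still needed (e.g. by "uuukbaka"), so nothing is freed.
Nodes removed: 0

0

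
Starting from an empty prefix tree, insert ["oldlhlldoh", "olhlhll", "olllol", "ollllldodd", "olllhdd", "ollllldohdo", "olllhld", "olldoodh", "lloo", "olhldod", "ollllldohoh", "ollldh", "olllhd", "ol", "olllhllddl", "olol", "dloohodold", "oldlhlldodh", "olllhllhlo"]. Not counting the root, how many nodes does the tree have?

70

Trace insertions, counting only characters that open a new branch:
  "oldlhlldoh" → 10 new (o, l, d, l, h, l, l, d, o, h)
  "olhlhll" → prefix "ol" already present; 5 new (h, l, h, l, l)
  "olllol" → prefix "ol" already present; 4 new (l, l, o, l)
  "ollllldodd" → prefix "olll" already present; 6 new (l, l, d, o, d, d)
  "olllhdd" → prefix "olll" already present; 3 new (h, d, d)
  "ollllldohdo" → prefix "ollllldo" already present; 3 new (h, d, o)
  "olllhld" → prefix "olllh" already present; 2 new (l, d)
  "olldoodh" → prefix "oll" already present; 5 new (d, o, o, d, h)
  "lloo" → 4 new (l, l, o, o)
  "olhldod" → prefix "olhl" already present; 3 new (d, o, d)
  "ollllldohoh" → prefix "ollllldoh" already present; 2 new (o, h)
  "ollldh" → prefix "olll" already present; 2 new (d, h)
  "olllhd" → prefix "olllhd" already present; 0 new (none)
  "ol" → prefix "ol" already present; 0 new (none)
  "olllhllddl" → prefix "olllhl" already present; 4 new (l, d, d, l)
  "olol" → prefix "ol" already present; 2 new (o, l)
  "dloohodold" → 10 new (d, l, o, o, h, o, d, o, l, d)
  "oldlhlldodh" → prefix "oldlhlldo" already present; 2 new (d, h)
  "olllhllhlo" → prefix "olllhll" already present; 3 new (h, l, o)
Total nodes = 10 + 5 + 4 + 6 + 3 + 3 + 2 + 5 + 4 + 3 + 2 + 2 + 0 + 0 + 4 + 2 + 10 + 2 + 3 = 70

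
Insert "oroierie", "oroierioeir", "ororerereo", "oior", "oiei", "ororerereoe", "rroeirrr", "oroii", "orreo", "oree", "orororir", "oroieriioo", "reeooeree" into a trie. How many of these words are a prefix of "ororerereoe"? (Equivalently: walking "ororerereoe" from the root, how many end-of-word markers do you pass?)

Check each prefix of "ororerereoe" against the stored set — each match is an end-marker on the path.
Prefixes of the query that are stored words: "ororerereo", "ororerereoe"
Count: 2

2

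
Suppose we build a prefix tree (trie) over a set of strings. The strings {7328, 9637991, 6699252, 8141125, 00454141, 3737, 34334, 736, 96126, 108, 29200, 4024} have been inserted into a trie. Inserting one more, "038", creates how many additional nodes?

Walking "038" from the root, the first 1 characters ("0") follow existing edges; "3" is the first miss.
Each of the 2 remaining characters creates one node.

2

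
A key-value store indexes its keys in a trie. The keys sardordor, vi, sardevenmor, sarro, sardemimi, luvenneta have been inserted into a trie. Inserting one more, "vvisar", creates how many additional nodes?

5

"v" is already a path in the trie; the remaining "visar" must be added.
Each of the 5 remaining characters creates one node.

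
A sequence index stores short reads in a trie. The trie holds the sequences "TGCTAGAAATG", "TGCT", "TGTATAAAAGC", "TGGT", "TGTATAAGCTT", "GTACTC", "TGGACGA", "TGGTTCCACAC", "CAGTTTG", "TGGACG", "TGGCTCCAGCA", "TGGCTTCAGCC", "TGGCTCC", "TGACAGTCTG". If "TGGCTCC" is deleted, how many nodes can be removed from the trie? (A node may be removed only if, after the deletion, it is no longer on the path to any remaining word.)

Walk "TGGCTCC" from the leaf back toward the root, removing each node that no remaining word uses.
Every node on "TGGCTCC" is still needed (e.g. by "TGGCTCCAGCA"), so nothing is freed.
Nodes removed: 0

0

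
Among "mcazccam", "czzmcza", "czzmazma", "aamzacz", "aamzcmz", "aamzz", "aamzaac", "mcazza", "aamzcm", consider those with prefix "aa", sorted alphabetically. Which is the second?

aamzacz

Filter for "aa…" and sort: "aamzaac", "aamzacz", "aamzcm", "aamzcmz", "aamzz"
The 2nd is aamzacz.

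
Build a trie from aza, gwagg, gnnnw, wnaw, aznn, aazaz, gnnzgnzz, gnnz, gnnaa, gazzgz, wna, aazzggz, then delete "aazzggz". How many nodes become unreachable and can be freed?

A node on "aazzggz"'s path can go only if nothing else ends at it or branches off below it.
The suffix "zggz" (4 nodes) is used only by "aazzggz"; the node for "aaz" still has the child "a", so pruning stops there.
Nodes removed: 4

4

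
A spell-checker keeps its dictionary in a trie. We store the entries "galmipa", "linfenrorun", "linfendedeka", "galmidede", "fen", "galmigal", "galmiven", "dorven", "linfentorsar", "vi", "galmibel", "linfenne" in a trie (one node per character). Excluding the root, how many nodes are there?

Count nodes per top-level branch (shared prefixes stored once):
  'd'-branch (dorven): 6 nodes
  'f'-branch (fen): 3 nodes
  'g'-branch (galmibel, galmidede, galmigal, galmipa, galmiven): 20 nodes
  'l'-branch (linfendedeka, linfenne, linfenrorun, linfentorsar): 25 nodes
  'v'-branch (vi): 2 nodes
Sum: 56

56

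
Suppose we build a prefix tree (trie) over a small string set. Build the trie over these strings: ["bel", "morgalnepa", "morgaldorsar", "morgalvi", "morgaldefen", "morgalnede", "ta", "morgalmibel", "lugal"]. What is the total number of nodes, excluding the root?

Trie structure (* marks end of a word):
(root)
├─ b
│  └─ e
│     └─ l *
├─ l
│  └─ u
│     └─ g
│        └─ a
│           └─ l *
├─ m
│  └─ o
│     └─ r
│        └─ g
│           └─ a
│              └─ l
│                 ├─ d
│                 │  ├─ e
│                 │  │  └─ f
│                 │  │     └─ e
│                 │  │        └─ n *
│                 │  └─ o
│                 │     └─ r
│                 │        └─ s
│                 │           └─ a
│                 │              └─ r *
│                 ├─ m
│                 │  └─ i
│                 │     └─ b
│                 │        └─ e
│                 │           └─ l *
│                 ├─ n
│                 │  └─ e
│                 │     ├─ d
│                 │     │  └─ e *
│                 │     └─ p
│                 │        └─ a *
│                 └─ v
│                    └─ i *
└─ t
   └─ a *
Counting every labelled node above: 39.

39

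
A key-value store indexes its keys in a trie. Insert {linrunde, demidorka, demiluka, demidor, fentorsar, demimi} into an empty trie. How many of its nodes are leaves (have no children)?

A leaf is a node with no children — equivalently, the end of a word that is not a proper prefix of any other stored word.
Those words: "demidorka", "demiluka", "demimi", "fentorsar", "linrunde"
Leaf count: 5

5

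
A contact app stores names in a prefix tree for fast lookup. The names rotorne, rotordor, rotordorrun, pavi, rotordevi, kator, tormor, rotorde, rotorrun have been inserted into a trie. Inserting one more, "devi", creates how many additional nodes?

4

"devi" shares no prefix with any stored word, so all 4 characters open new nodes.
4 − 0 = 4 new nodes.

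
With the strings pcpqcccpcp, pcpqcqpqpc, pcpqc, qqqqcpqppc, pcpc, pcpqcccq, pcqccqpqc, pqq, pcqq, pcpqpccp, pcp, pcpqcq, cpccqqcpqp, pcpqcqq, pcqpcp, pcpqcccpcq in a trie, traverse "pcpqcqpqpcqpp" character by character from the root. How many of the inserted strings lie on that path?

4

Traverse "pcpqcqpqpcqpp" character by character; count nodes along the way that are marked as word ends.
Prefixes of the query that are stored words: "pcp", "pcpqc", "pcpqcq", "pcpqcqpqpc"
Count: 4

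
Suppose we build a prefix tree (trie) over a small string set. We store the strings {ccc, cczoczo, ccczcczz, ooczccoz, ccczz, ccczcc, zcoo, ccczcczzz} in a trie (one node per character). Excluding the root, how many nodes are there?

27

Insert word by word; a character creates a node only if that edge doesn't already exist:
  "ccc" → 3 new (c, c, c)
  "cczoczo" → prefix "cc" already present; 5 new (z, o, c, z, o)
  "ccczcczz" → prefix "ccc" already present; 5 new (z, c, c, z, z)
  "ooczccoz" → 8 new (o, o, c, z, c, c, o, z)
  "ccczz" → prefix "cccz" already present; 1 new (z)
  "ccczcc" → prefix "ccczcc" already present; 0 new (none)
  "zcoo" → 4 new (z, c, o, o)
  "ccczcczzz" → prefix "ccczcczz" already present; 1 new (z)
Total nodes = 3 + 5 + 5 + 8 + 1 + 0 + 4 + 1 = 27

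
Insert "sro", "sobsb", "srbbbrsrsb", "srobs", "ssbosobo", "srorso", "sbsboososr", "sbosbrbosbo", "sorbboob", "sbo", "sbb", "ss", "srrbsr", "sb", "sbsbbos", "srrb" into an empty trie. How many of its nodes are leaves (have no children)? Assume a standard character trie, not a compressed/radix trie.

A leaf is a node with no children — equivalently, the end of a word that is not a proper prefix of any other stored word.
Those words: "sbb", "sbosbrbosbo", "sbsbbos", "sbsboososr", "sobsb", "sorbboob", "srbbbrsrsb", "srobs", "srorso", "srrbsr", "ssbosobo"
Leaf count: 11

11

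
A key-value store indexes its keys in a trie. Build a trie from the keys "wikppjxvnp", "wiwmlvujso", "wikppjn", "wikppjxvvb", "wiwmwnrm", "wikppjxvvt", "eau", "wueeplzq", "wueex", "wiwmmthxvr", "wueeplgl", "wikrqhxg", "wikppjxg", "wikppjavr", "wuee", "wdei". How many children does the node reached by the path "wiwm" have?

3

Walk "wiwm" from the root, arriving at one node.
Distinct next characters after "wiwm": l, m, w.
That node has 3 child edges.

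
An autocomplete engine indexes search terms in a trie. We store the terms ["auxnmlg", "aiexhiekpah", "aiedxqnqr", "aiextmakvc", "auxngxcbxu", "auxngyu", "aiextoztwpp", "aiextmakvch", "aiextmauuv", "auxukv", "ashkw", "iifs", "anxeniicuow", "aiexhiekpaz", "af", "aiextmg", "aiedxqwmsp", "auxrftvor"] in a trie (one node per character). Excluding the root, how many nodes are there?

81

Count nodes per top-level branch (shared prefixes stored once):
  'a'-branch (af, aiedxqnqr, aiedxqwmsp, aiexhiekpah, aiexhiekpaz, aiextmakvc, aiextmakvch, aiextmauuv, aiextmg, aiextoztwpp, anxeniicuow, ashkw, auxngxcbxu, auxngyu, auxnmlg, auxrftvor, auxukv): 77 nodes
  'i'-branch (iifs): 4 nodes
Sum: 81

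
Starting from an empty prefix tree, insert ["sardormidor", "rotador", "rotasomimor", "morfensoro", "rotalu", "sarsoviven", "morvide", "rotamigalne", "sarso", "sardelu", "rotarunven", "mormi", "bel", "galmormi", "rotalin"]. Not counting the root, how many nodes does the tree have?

79

For each word, the new-node count is its length minus the longest prefix already in the trie:
  "sardormidor" → 11 new (s, a, r, d, o, r, m, i, d, o, r)
  "rotador" → 7 new (r, o, t, a, d, o, r)
  "rotasomimor" → prefix "rota" already present; 7 new (s, o, m, i, m, o, r)
  "morfensoro" → 10 new (m, o, r, f, e, n, s, o, r, o)
  "rotalu" → prefix "rota" already present; 2 new (l, u)
  "sarsoviven" → prefix "sar" already present; 7 new (s, o, v, i, v, e, n)
  "morvide" → prefix "mor" already present; 4 new (v, i, d, e)
  "rotamigalne" → prefix "rota" already present; 7 new (m, i, g, a, l, n, e)
  "sarso" → prefix "sarso" already present; 0 new (none)
  "sardelu" → prefix "sard" already present; 3 new (e, l, u)
  "rotarunven" → prefix "rota" already present; 6 new (r, u, n, v, e, n)
  "mormi" → prefix "mor" already present; 2 new (m, i)
  "bel" → 3 new (b, e, l)
  "galmormi" → 8 new (g, a, l, m, o, r, m, i)
  "rotalin" → prefix "rotal" already present; 2 new (i, n)
Total nodes = 11 + 7 + 7 + 10 + 2 + 7 + 4 + 7 + 0 + 3 + 6 + 2 + 3 + 8 + 2 = 79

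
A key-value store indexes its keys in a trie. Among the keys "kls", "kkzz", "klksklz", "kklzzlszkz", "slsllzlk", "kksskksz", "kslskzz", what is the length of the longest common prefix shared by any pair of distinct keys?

2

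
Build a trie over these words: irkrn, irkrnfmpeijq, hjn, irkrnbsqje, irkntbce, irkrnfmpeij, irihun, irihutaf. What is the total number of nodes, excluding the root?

Trace insertions, counting only characters that open a new branch:
  "irkrn" → 5 new (i, r, k, r, n)
  "irkrnfmpeijq" → prefix "irkrn" already present; 7 new (f, m, p, e, i, j, q)
  "hjn" → 3 new (h, j, n)
  "irkrnbsqje" → prefix "irkrn" already present; 5 new (b, s, q, j, e)
  "irkntbce" → prefix "irk" already present; 5 new (n, t, b, c, e)
  "irkrnfmpeij" → prefix "irkrnfmpeij" already present; 0 new (none)
  "irihun" → prefix "ir" already present; 4 new (i, h, u, n)
  "irihutaf" → prefix "irihu" already present; 3 new (t, a, f)
Total nodes = 5 + 7 + 3 + 5 + 5 + 0 + 4 + 3 = 32

32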